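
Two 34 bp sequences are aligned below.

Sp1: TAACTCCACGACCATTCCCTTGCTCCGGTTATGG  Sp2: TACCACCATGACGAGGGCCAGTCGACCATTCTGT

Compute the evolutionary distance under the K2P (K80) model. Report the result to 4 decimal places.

Of 34 sites, 2 differences are transitions and 14 are transversions, so P = 2/34 ≈ 0.058824 and Q = 14/34 ≈ 0.411765.
Under the Kimura two-parameter model, d = −½ ln(1 − 2P − Q) − ¼ ln(1 − 2Q).
1 − 2P − Q = 0.470587, giving −½ ln(0.470587) = 0.376887.
1 − 2Q = 0.17647, giving −¼ ln(0.17647) = 0.433651.
d = 0.376887 + 0.433651 = 0.810538.

0.8105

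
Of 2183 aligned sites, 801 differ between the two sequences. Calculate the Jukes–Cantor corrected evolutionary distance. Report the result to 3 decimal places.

0.504

p = 801/2183 ≈ 0.366926.
d = −(3/4) ln(1 − 4p/3) = −0.75 ln(1 − 0.489235) = −0.75 ln(0.510765)
  = −0.75 × (-0.671846) = 0.503885 substitutions/site.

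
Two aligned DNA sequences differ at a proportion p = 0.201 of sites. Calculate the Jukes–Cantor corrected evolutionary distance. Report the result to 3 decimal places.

0.234

d = −(3/4) ln(1 − 4p/3) = −0.75 ln(1 − 0.268) = −0.75 ln(0.732)
  = −0.75 × (-0.311975) = 0.233981 substitutions/site.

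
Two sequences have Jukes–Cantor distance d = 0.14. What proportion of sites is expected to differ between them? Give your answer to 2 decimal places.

0.13

p = (3/4)(1 − e^(−4d/3)) = 0.75 × (1 − e^(-0.186667)) = 0.75 × (1 − 0.829720) = 0.127710.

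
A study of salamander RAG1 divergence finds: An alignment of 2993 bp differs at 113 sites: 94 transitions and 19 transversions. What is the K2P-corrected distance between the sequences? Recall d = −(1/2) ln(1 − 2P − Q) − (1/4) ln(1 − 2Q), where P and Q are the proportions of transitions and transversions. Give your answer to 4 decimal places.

0.0390

P = 94/2993 ≈ 0.031407 and Q = 19/2993 ≈ 0.006348.
Under the Kimura two-parameter model, d = −½ ln(1 − 2P − Q) − ¼ ln(1 − 2Q).
1 − 2P − Q = 0.930838, giving −½ ln(0.930838) = 0.035835.
1 − 2Q = 0.987304, giving −¼ ln(0.987304) = 0.003194.
d = 0.035835 + 0.003194 = 0.039029.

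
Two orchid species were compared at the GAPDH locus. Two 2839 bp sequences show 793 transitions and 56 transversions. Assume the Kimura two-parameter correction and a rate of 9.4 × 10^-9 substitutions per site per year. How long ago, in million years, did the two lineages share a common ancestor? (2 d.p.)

P = 793/2839 ≈ 0.279324 and Q = 56/2839 ≈ 0.019725.
Under the Kimura two-parameter model, d = −½ ln(1 − 2P − Q) − ¼ ln(1 − 2Q).
1 − 2P − Q = 0.421627, giving −½ ln(0.421627) = 0.431817.
1 − 2Q = 0.96055, giving −¼ ln(0.96055) = 0.010062.
d = 0.431817 + 0.010062 = 0.441879.
Under a molecular clock d = 2μt, so t = d/(2μ) = 0.441879 / (2 × 9.4 × 10^-9) = 23.50 million years.

23.50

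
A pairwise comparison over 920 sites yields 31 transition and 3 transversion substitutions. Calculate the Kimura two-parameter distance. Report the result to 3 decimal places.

P = 31/920 ≈ 0.033696 and Q = 3/920 ≈ 0.003261.
Under the Kimura two-parameter model, d = −½ ln(1 − 2P − Q) − ¼ ln(1 − 2Q).
1 − 2P − Q = 0.929347, giving −½ ln(0.929347) = 0.036637.
1 − 2Q = 0.993478, giving −¼ ln(0.993478) = 0.001636.
d = 0.036637 + 0.001636 = 0.038273.

0.038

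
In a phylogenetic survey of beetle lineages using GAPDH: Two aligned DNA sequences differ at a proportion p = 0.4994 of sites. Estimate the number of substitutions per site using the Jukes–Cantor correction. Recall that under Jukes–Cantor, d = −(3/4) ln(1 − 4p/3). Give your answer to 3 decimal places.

d = −(3/4) ln(1 − 4p/3) = −0.75 ln(1 − 0.665867) = −0.75 ln(0.334133)
  = −0.75 × (-1.096216) = 0.822162 substitutions/site.

0.822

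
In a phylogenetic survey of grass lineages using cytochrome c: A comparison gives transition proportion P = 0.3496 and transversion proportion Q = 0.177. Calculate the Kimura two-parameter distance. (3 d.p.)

1.154

Under the Kimura two-parameter model, d = −½ ln(1 − 2P − Q) − ¼ ln(1 − 2Q).
1 − 2P − Q = 0.1238, giving −½ ln(0.1238) = 1.044544.
1 − 2Q = 0.646, giving −¼ ln(0.646) = 0.109239.
d = 1.044544 + 0.109239 = 1.153783.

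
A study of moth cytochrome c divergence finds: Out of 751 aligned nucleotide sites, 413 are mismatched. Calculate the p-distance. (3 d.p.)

p = 413/751 = 0.549933… ≈ 0.550 (to 3 d.p.).

0.550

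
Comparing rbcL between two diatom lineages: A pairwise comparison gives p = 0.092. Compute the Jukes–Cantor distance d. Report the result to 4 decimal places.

d = −(3/4) ln(1 − 4p/3) = −0.75 ln(1 − 0.122667) = −0.75 ln(0.877333)
  = −0.75 × (-0.130869) = 0.098152 substitutions/site.

0.0982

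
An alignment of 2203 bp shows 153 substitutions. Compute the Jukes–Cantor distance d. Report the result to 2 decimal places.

p = 153/2203 ≈ 0.069451.
d = −(3/4) ln(1 − 4p/3) = −0.75 ln(1 − 0.092601) = −0.75 ln(0.907399)
  = −0.75 × (-0.097173) = 0.072880 substitutions/site.

0.07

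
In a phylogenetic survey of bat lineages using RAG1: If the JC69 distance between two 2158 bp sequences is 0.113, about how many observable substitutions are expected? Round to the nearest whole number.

Invert JC69: p = (3/4)(1 − e^(−4d/3)) = 0.75 × (1 − e^(-0.150667)) = 0.75 × (1 − 0.860134) = 0.104900.
Expected differing sites = pL ≈ 0.104900 × 2158 = 226.3742 ≈ 226.

226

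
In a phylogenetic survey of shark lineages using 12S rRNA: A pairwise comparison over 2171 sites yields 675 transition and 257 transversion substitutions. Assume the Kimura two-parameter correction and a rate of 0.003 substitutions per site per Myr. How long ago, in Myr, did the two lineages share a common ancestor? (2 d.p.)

P = 675/2171 ≈ 0.310917 and Q = 257/2171 ≈ 0.118379.
Under the Kimura two-parameter model, d = −½ ln(1 − 2P − Q) − ¼ ln(1 − 2Q).
1 − 2P − Q = 0.259787, giving −½ ln(0.259787) = 0.673947.
1 − 2Q = 0.763242, giving −¼ ln(0.763242) = 0.067545.
d = 0.673947 + 0.067545 = 0.741492.
Under a molecular clock d = 2μt, so t = d/(2μ) = 0.741492 / (2 × 0.003) = 123.58 Myr.

123.58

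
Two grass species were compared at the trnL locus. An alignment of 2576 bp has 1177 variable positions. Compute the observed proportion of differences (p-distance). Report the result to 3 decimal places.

0.457

p = 1177/2576 = 0.456909… ≈ 0.457 (to 3 d.p.).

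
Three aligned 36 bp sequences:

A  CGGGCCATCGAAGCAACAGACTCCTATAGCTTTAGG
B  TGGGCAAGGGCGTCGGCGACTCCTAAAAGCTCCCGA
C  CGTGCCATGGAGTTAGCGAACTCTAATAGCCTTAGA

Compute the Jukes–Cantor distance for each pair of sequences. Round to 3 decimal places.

d(A,B) = 1.128, d(A,C) = 0.441, d(B,C) = 0.608

A–B: 21/36 sites differ → p ≈ 0.583333, d = −0.75 ln(1 − 0.777777) = 1.128055 ≈ 1.128.
A–C: 12/36 sites differ → p ≈ 0.333333, d = −0.75 ln(1 − 0.444444) = 0.440839 ≈ 0.441.
B–C: 15/36 sites differ → p ≈ 0.416667, d = −0.75 ln(1 − 0.555556) = 0.608198 ≈ 0.608.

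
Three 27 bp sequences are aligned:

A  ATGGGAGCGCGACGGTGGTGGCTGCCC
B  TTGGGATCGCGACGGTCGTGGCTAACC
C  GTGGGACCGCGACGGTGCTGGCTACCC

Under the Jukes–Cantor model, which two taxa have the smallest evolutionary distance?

A–B: 5/27 differ, p = 0.185, d = 0.213.
A–C: 4/27 differ, p = 0.148, d = 0.165.
B–C: 5/27 differ, p = 0.185, d = 0.213.
The smallest distance is between A and C.

A and C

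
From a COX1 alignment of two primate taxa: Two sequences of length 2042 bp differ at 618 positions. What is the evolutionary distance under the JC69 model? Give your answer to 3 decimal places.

0.388

p = 618/2042 ≈ 0.302644.
d = −(3/4) ln(1 − 4p/3) = −0.75 ln(1 − 0.403525) = −0.75 ln(0.596475)
  = −0.75 × (-0.516718) = 0.387539 substitutions/site.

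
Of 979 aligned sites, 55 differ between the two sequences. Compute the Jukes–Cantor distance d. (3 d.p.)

p = 55/979 ≈ 0.05618.
d = −(3/4) ln(1 − 4p/3) = −0.75 ln(1 − 0.074907) = −0.75 ln(0.925093)
  = −0.75 × (-0.077861) = 0.058396 substitutions/site.

0.058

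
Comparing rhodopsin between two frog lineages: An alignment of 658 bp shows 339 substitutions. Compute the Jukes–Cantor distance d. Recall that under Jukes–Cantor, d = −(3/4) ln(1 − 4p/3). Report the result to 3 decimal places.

p = 339/658 ≈ 0.515198.
d = −(3/4) ln(1 − 4p/3) = −0.75 ln(1 − 0.686931) = −0.75 ln(0.313069)
  = −0.75 × (-1.161332) = 0.870999 substitutions/site.

0.871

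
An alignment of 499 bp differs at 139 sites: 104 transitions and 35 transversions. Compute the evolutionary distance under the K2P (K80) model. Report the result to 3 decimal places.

P = 104/499 ≈ 0.208417 and Q = 35/499 ≈ 0.07014.
Under the Kimura two-parameter model, d = −½ ln(1 − 2P − Q) − ¼ ln(1 − 2Q).
1 − 2P − Q = 0.513026, giving −½ ln(0.513026) = 0.333714.
1 − 2Q = 0.85972, giving −¼ ln(0.85972) = 0.037787.
d = 0.333714 + 0.037787 = 0.371501.

0.372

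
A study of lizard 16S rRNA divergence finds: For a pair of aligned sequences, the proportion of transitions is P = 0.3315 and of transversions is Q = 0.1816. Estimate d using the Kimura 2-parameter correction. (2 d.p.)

Under the Kimura two-parameter model, d = −½ ln(1 − 2P − Q) − ¼ ln(1 − 2Q).
1 − 2P − Q = 0.1554, giving −½ ln(0.1554) = 0.930876.
1 − 2Q = 0.6368, giving −¼ ln(0.6368) = 0.112825.
d = 0.930876 + 0.112825 = 1.043701.

1.04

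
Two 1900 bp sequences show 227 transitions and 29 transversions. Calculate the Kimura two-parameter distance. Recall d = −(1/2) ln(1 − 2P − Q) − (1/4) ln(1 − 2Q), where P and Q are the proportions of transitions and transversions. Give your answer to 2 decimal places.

0.15

P = 227/1900 ≈ 0.119474 and Q = 29/1900 ≈ 0.015263.
Under the Kimura two-parameter model, d = −½ ln(1 − 2P − Q) − ¼ ln(1 − 2Q).
1 − 2P − Q = 0.745789, giving −½ ln(0.745789) = 0.146656.
1 − 2Q = 0.969474, giving −¼ ln(0.969474) = 0.007750.
d = 0.146656 + 0.007750 = 0.154406.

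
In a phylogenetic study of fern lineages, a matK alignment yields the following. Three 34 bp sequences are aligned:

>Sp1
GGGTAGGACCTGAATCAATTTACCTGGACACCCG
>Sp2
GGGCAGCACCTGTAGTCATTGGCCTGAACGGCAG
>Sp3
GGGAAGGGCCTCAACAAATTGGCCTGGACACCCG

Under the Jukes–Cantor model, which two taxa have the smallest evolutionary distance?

Sp1–Sp2: 12/34 differ, p = 0.353, d = 0.477.
Sp1–Sp3: 7/34 differ, p = 0.206, d = 0.241.
Sp2–Sp3: 12/34 differ, p = 0.353, d = 0.477.
The smallest distance is between Sp1 and Sp3.

Sp1 and Sp3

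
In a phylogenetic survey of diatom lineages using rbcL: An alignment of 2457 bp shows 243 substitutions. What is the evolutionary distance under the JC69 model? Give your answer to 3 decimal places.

0.106

p = 243/2457 ≈ 0.098901.
d = −(3/4) ln(1 − 4p/3) = −0.75 ln(1 − 0.131868) = −0.75 ln(0.868132)
  = −0.75 × (-0.141412) = 0.106059 substitutions/site.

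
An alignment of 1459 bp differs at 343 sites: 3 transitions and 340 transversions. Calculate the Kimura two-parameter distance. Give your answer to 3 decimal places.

0.292

P = 3/1459 ≈ 0.002056 and Q = 340/1459 ≈ 0.233036.
Under the Kimura two-parameter model, d = −½ ln(1 − 2P − Q) − ¼ ln(1 − 2Q).
1 − 2P − Q = 0.762852, giving −½ ln(0.762852) = 0.135346.
1 − 2Q = 0.533928, giving −¼ ln(0.533928) = 0.156874.
d = 0.135346 + 0.156874 = 0.292220.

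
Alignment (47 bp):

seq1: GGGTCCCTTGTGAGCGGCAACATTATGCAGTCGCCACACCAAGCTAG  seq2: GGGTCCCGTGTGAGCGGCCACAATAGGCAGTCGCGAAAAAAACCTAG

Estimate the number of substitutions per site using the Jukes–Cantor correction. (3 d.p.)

0.221

The sequences differ at 9 of 47 sites (8, 19, 23, 26, 35, 37, 39, 40, 43), so p = 9/47 ≈ 0.191489.
d = −(3/4) ln(1 − 4p/3) = −0.75 ln(1 − 0.255319) = −0.75 ln(0.744681)
  = −0.75 × (-0.294799) = 0.221099 substitutions/site.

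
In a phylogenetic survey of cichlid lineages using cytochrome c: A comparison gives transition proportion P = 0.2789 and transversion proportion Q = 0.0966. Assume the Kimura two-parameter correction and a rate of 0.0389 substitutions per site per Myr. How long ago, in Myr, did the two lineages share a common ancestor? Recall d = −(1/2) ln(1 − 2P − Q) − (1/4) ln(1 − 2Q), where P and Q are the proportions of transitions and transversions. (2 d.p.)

7.52

Under the Kimura two-parameter model, d = −½ ln(1 − 2P − Q) − ¼ ln(1 − 2Q).
1 − 2P − Q = 0.3456, giving −½ ln(0.3456) = 0.531237.
1 − 2Q = 0.8068, giving −¼ ln(0.8068) = 0.053670.
d = 0.531237 + 0.053670 = 0.584907.
Under a molecular clock d = 2μt, so t = d/(2μ) = 0.584907 / (2 × 0.0389) = 7.52 Myr.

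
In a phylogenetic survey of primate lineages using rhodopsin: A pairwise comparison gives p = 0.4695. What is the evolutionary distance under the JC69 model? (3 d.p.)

d = −(3/4) ln(1 − 4p/3) = −0.75 ln(1 − 0.626) = −0.75 ln(0.374)
  = −0.75 × (-0.983499) = 0.737624 substitutions/site.

0.738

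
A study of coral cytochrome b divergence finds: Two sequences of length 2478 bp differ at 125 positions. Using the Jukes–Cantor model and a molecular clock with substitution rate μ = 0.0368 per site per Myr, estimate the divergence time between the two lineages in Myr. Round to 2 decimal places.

p = 125/2478 ≈ 0.050444.
d = −(3/4) ln(1 − 4p/3) = −0.75 ln(1 − 0.067259) = −0.75 ln(0.932741)
  = −0.75 × (-0.069628) = 0.052221 substitutions/site.
Under a molecular clock d = 2μt, so t = d/(2μ) = 0.052221 / (2 × 0.0368) = 0.71 Myr.

0.71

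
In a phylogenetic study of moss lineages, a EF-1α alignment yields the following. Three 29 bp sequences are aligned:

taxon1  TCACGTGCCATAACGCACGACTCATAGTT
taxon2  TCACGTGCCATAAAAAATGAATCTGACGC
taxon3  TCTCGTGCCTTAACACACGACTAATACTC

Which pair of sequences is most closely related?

taxon1 and taxon3

taxon1–taxon2: 10/29 differ, p = 0.345, d = 0.462.
taxon1–taxon3: 6/29 differ, p = 0.207, d = 0.242.
taxon2–taxon3: 10/29 differ, p = 0.345, d = 0.462.
The smallest distance is between taxon1 and taxon3.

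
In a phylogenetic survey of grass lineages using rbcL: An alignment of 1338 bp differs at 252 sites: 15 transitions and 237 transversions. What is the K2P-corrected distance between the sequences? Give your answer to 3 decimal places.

P = 15/1338 ≈ 0.011211 and Q = 237/1338 ≈ 0.17713.
Under the Kimura two-parameter model, d = −½ ln(1 − 2P − Q) − ¼ ln(1 − 2Q).
1 − 2P − Q = 0.800448, giving −½ ln(0.800448) = 0.111292.
1 − 2Q = 0.64574, giving −¼ ln(0.64574) = 0.109340.
d = 0.111292 + 0.109340 = 0.220632.

0.221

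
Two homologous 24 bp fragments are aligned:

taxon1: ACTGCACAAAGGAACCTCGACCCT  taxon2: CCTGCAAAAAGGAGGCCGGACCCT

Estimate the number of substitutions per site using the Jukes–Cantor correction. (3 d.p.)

0.304

The sequences differ at 6 of 24 sites (1, 7, 14, 15, 17, 18), so p = 6/24 = 0.25.
d = −(3/4) ln(1 − 4p/3) = −0.75 ln(1 − 0.333333) = −0.75 ln(0.666667)
  = −0.75 × (-0.405465) = 0.304099 substitutions/site.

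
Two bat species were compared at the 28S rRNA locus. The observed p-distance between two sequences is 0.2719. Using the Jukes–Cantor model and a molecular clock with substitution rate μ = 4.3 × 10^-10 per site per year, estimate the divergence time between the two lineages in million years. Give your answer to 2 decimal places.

392.66

d = −(3/4) ln(1 − 4p/3) = −0.75 ln(1 − 0.362533) = −0.75 ln(0.637467)
  = −0.75 × (-0.450253) = 0.337690 substitutions/site.
Under a molecular clock d = 2μt, so t = d/(2μ) = 0.337690 / (2 × 4.3 × 10^-10) = 392.66 million years.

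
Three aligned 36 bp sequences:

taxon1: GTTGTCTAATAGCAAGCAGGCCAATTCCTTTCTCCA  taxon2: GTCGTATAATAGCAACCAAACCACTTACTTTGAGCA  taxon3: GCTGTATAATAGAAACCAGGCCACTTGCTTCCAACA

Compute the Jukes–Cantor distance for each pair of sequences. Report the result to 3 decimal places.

taxon1–taxon2: 10/36 sites differ → p ≈ 0.277778, d = −0.75 ln(1 − 0.370371) = 0.346968 ≈ 0.347.
taxon1–taxon3: 9/36 sites differ → p = 0.25, d = −0.75 ln(1 − 0.333333) = 0.304098 ≈ 0.304.
taxon2–taxon3: 9/36 sites differ → p = 0.25, d = −0.75 ln(1 − 0.333333) = 0.304098 ≈ 0.304.

d(taxon1,taxon2) = 0.347, d(taxon1,taxon3) = 0.304, d(taxon2,taxon3) = 0.304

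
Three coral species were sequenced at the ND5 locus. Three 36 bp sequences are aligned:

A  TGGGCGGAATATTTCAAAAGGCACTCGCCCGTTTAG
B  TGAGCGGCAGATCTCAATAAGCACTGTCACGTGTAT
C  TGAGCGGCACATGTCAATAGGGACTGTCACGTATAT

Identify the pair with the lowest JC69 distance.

A–B: 11/36 differ, p = 0.306, d = 0.392.
A–C: 11/36 differ, p = 0.306, d = 0.392.
B–C: 5/36 differ, p = 0.139, d = 0.154.
The smallest distance is between B and C.

B and C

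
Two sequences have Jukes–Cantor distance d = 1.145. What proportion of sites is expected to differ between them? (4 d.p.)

p = (3/4)(1 − e^(−4d/3)) = 0.75 × (1 − e^(-1.526667)) = 0.75 × (1 − 0.217259) = 0.587056.

0.5871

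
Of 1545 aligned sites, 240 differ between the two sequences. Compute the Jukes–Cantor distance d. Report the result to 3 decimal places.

0.174

p = 240/1545 ≈ 0.15534.
d = −(3/4) ln(1 − 4p/3) = −0.75 ln(1 − 0.20712) = −0.75 ln(0.79288)
  = −0.75 × (-0.232083) = 0.174062 substitutions/site.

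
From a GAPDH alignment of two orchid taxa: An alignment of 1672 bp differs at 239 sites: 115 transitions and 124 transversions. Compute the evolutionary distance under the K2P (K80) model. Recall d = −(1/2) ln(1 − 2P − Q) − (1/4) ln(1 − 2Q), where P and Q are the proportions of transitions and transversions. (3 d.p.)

P = 115/1672 ≈ 0.06878 and Q = 124/1672 ≈ 0.074163.
Under the Kimura two-parameter model, d = −½ ln(1 − 2P − Q) − ¼ ln(1 − 2Q).
1 − 2P − Q = 0.788277, giving −½ ln(0.788277) = 0.118953.
1 − 2Q = 0.851674, giving −¼ ln(0.851674) = 0.040138.
d = 0.118953 + 0.040138 = 0.159091.

0.159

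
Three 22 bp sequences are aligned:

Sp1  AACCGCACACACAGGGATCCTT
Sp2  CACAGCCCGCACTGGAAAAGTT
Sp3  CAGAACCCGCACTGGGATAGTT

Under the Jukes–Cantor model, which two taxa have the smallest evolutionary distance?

Sp1–Sp2: 9/22 differ, p = 0.409, d = 0.591.
Sp1–Sp3: 9/22 differ, p = 0.409, d = 0.591.
Sp2–Sp3: 4/22 differ, p = 0.182, d = 0.208.
The smallest distance is between Sp2 and Sp3.

Sp2 and Sp3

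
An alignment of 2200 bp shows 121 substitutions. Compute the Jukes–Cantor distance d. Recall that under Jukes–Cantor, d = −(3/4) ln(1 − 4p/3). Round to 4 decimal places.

p = 121/2200 = 0.055.
d = −(3/4) ln(1 − 4p/3) = −0.75 ln(1 − 0.073333) = −0.75 ln(0.926667)
  = −0.75 × (-0.076161) = 0.057121 substitutions/site.

0.0571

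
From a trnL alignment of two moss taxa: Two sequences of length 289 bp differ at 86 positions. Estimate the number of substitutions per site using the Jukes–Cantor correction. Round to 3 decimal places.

p = 86/289 ≈ 0.297578.
d = −(3/4) ln(1 − 4p/3) = −0.75 ln(1 − 0.396771) = −0.75 ln(0.603229)
  = −0.75 × (-0.505458) = 0.379094 substitutions/site.

0.379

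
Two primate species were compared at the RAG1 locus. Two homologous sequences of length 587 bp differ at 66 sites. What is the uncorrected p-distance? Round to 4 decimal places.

0.1124

p = 66/587 = 0.112436… ≈ 0.1124 (to 4 d.p.).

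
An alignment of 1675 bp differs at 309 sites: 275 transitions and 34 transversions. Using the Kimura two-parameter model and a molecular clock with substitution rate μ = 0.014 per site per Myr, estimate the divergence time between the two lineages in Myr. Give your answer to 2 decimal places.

8.03

P = 275/1675 ≈ 0.164179 and Q = 34/1675 ≈ 0.020299.
Under the Kimura two-parameter model, d = −½ ln(1 − 2P − Q) − ¼ ln(1 − 2Q).
1 − 2P − Q = 0.651343, giving −½ ln(0.651343) = 0.214359.
1 − 2Q = 0.959402, giving −¼ ln(0.959402) = 0.010361.
d = 0.214359 + 0.010361 = 0.224720.
Under a molecular clock d = 2μt, so t = d/(2μ) = 0.224720 / (2 × 0.014) = 8.03 Myr.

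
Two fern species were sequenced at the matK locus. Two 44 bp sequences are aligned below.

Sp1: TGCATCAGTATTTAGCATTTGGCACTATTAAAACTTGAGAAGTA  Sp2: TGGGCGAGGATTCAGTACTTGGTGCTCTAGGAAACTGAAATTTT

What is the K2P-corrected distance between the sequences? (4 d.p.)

0.7411

Of 44 sites, 11 differences are transitions and 9 are transversions, so P = 11/44 = 0.25 and Q = 9/44 ≈ 0.204545.
Under the Kimura two-parameter model, d = −½ ln(1 − 2P − Q) − ¼ ln(1 − 2Q).
1 − 2P − Q = 0.295455, giving −½ ln(0.295455) = 0.609619.
1 − 2Q = 0.59091, giving −¼ ln(0.59091) = 0.131523.
d = 0.609619 + 0.131523 = 0.741142.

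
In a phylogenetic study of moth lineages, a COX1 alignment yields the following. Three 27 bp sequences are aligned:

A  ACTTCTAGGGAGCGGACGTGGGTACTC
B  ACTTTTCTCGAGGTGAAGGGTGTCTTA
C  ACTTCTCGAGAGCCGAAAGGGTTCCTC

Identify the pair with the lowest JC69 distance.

A–B: 12/27 differ, p = 0.444, d = 0.673.
A–C: 8/27 differ, p = 0.296, d = 0.377.
B–C: 10/27 differ, p = 0.370, d = 0.511.
The smallest distance is between A and C.

A and C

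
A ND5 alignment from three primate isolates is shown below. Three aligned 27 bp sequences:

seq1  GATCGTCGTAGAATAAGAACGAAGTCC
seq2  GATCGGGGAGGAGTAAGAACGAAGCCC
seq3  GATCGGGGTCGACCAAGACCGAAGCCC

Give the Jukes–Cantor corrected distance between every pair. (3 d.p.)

d(seq1,seq2) = 0.264, d(seq1,seq3) = 0.318, d(seq2,seq3) = 0.213

seq1–seq2: 6/27 sites differ → p ≈ 0.222222, d = −0.75 ln(1 − 0.296296) = 0.263548 ≈ 0.264.
seq1–seq3: 7/27 sites differ → p ≈ 0.259259, d = −0.75 ln(1 − 0.345679) = 0.318118 ≈ 0.318.
seq2–seq3: 5/27 sites differ → p ≈ 0.185185, d = −0.75 ln(1 − 0.246913) = 0.212681 ≈ 0.213.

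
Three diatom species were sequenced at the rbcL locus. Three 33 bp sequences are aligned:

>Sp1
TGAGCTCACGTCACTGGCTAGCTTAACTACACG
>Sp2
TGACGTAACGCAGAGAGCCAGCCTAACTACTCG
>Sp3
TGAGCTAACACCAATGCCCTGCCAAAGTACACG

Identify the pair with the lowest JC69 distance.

Sp1 and Sp3

Sp1–Sp2: 12/33 differ, p = 0.364, d = 0.497.
Sp1–Sp3: 10/33 differ, p = 0.303, d = 0.388.
Sp2–Sp3: 12/33 differ, p = 0.364, d = 0.497.
The smallest distance is between Sp1 and Sp3.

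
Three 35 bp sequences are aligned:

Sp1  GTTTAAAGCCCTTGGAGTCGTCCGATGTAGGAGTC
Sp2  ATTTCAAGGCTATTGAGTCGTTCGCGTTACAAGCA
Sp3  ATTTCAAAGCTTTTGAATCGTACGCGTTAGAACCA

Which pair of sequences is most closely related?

Sp2 and Sp3

Sp1–Sp2: 14/35 differ, p = 0.400, d = 0.572.
Sp1–Sp3: 15/35 differ, p = 0.429, d = 0.635.
Sp2–Sp3: 6/35 differ, p = 0.171, d = 0.195.
The smallest distance is between Sp2 and Sp3.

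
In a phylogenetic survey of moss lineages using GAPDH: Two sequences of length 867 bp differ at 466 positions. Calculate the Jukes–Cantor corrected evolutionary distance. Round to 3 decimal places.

0.946

p = 466/867 ≈ 0.537486.
d = −(3/4) ln(1 − 4p/3) = −0.75 ln(1 − 0.716648) = −0.75 ln(0.283352)
  = −0.75 × (-1.261065) = 0.945799 substitutions/site.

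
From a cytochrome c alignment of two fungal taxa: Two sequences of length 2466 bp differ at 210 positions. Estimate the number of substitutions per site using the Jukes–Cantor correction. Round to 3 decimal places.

p = 210/2466 ≈ 0.085158.
d = −(3/4) ln(1 − 4p/3) = −0.75 ln(1 − 0.113544) = −0.75 ln(0.886456)
  = −0.75 × (-0.120524) = 0.090393 substitutions/site.

0.090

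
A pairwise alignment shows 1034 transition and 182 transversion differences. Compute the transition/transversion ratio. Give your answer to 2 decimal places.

R = 1034/182 = 5.681318… ≈ 5.68 (to 2 d.p.).

5.68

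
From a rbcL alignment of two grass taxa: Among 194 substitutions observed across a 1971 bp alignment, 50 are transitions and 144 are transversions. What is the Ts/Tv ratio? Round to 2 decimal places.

R = 50/144 = 0.347222… ≈ 0.35 (to 2 d.p.).

0.35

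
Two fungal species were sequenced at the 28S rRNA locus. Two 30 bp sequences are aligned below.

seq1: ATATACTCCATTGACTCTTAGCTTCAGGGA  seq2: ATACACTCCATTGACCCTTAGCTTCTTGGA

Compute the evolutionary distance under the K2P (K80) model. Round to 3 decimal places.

Of 30 sites, 2 differences are transitions and 2 are transversions, so P = 2/30 ≈ 0.066667 and Q = 2/30 ≈ 0.066667.
Under the Kimura two-parameter model, d = −½ ln(1 − 2P − Q) − ¼ ln(1 − 2Q).
1 − 2P − Q = 0.799999, giving −½ ln(0.799999) = 0.111572.
1 − 2Q = 0.866666, giving −¼ ln(0.866666) = 0.035775.
d = 0.111572 + 0.035775 = 0.147347.

0.147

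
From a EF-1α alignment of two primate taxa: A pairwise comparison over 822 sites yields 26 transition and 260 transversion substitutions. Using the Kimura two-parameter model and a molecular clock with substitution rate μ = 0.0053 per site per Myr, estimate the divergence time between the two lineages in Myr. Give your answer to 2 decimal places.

P = 26/822 ≈ 0.03163 and Q = 260/822 ≈ 0.316302.
Under the Kimura two-parameter model, d = −½ ln(1 − 2P − Q) − ¼ ln(1 − 2Q).
1 − 2P − Q = 0.620438, giving −½ ln(0.620438) = 0.238665.
1 − 2Q = 0.367396, giving −¼ ln(0.367396) = 0.250329.
d = 0.238665 + 0.250329 = 0.488994.
Under a molecular clock d = 2μt, so t = d/(2μ) = 0.488994 / (2 × 0.0053) = 46.13 Myr.

46.13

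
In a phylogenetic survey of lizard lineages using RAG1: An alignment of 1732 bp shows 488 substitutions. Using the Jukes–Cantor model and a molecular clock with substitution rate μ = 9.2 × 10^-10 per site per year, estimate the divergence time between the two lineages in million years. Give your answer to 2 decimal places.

p = 488/1732 ≈ 0.281755.
d = −(3/4) ln(1 − 4p/3) = −0.75 ln(1 − 0.375673) = −0.75 ln(0.624327)
  = −0.75 × (-0.471081) = 0.353311 substitutions/site.
Under a molecular clock d = 2μt, so t = d/(2μ) = 0.353311 / (2 × 9.2 × 10^-10) = 192.02 million years.

192.02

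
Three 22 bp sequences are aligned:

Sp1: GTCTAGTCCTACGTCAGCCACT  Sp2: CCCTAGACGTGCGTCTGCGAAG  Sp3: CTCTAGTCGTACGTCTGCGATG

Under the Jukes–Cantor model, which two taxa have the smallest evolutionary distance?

Sp1–Sp2: 9/22 differ, p = 0.409, d = 0.591.
Sp1–Sp3: 6/22 differ, p = 0.273, d = 0.339.
Sp2–Sp3: 4/22 differ, p = 0.182, d = 0.208.
The smallest distance is between Sp2 and Sp3.

Sp2 and Sp3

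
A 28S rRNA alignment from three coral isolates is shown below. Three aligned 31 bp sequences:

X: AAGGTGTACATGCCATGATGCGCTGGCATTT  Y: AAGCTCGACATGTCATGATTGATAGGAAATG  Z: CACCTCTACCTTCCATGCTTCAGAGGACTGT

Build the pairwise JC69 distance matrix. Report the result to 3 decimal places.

d(X,Y) = 0.544, d(X,Z) = 0.691, d(Y,Z) = 0.614

X–Y: 12/31 sites differ → p ≈ 0.387097, d = −0.75 ln(1 − 0.516129) = 0.544453 ≈ 0.544.
X–Z: 14/31 sites differ → p ≈ 0.451613, d = −0.75 ln(1 − 0.602151) = 0.691262 ≈ 0.691.
Y–Z: 13/31 sites differ → p ≈ 0.419355, d = −0.75 ln(1 − 0.55914) = 0.614271 ≈ 0.614.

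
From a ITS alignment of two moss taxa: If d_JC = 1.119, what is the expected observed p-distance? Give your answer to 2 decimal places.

p = (3/4)(1 − e^(−4d/3)) = 0.75 × (1 − e^(-1.492)) = 0.75 × (1 − 0.224922) = 0.581309.

0.58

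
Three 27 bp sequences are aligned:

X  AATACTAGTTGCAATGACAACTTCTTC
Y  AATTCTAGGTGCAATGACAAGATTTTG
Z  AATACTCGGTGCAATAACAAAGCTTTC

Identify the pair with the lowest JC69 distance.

X and Y

X–Y: 6/27 differ, p = 0.222, d = 0.264.
X–Z: 7/27 differ, p = 0.259, d = 0.318.
Y–Z: 7/27 differ, p = 0.259, d = 0.318.
The smallest distance is between X and Y.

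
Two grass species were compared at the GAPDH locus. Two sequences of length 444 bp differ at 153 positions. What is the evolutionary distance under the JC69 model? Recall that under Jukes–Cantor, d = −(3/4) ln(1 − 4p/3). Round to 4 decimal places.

0.4614

p = 153/444 ≈ 0.344595.
d = −(3/4) ln(1 − 4p/3) = −0.75 ln(1 − 0.45946) = −0.75 ln(0.54054)
  = −0.75 × (-0.615187) = 0.461390 substitutions/site.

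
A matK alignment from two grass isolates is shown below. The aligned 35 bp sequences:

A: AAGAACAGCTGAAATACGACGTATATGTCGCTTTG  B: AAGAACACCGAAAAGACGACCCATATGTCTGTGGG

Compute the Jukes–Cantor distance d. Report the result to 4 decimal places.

The sequences differ at 10 of 35 sites (8, 10, 11, 15, 21, 22, 30, 31, 33, 34), so p = 10/35 ≈ 0.285714.
d = −(3/4) ln(1 − 4p/3) = −0.75 ln(1 − 0.380952) = −0.75 ln(0.619048)
  = −0.75 × (-0.479572) = 0.359679 substitutions/site.

0.3597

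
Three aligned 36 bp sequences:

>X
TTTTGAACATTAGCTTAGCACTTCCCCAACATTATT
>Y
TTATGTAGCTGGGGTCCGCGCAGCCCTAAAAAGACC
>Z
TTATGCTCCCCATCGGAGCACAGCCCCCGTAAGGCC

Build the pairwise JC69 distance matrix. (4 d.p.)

X–Y: 18/36 sites differ → p = 0.5, d = −0.75 ln(1 − 0.666667) = 0.823960 ≈ 0.8240.
X–Z: 19/36 sites differ → p ≈ 0.527778, d = −0.75 ln(1 − 0.703704) = 0.912297 ≈ 0.9123.
Y–Z: 17/36 sites differ → p ≈ 0.472222, d = −0.75 ln(1 − 0.629629) = 0.744938 ≈ 0.7449.

d(X,Y) = 0.8240, d(X,Z) = 0.9123, d(Y,Z) = 0.7449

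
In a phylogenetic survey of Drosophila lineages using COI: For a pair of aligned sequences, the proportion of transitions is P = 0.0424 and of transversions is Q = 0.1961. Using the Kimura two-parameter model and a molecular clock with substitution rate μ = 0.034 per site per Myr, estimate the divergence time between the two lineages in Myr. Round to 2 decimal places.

Under the Kimura two-parameter model, d = −½ ln(1 − 2P − Q) − ¼ ln(1 − 2Q).
1 − 2P − Q = 0.7191, giving −½ ln(0.7191) = 0.164877.
1 − 2Q = 0.6078, giving −¼ ln(0.6078) = 0.124477.
d = 0.164877 + 0.124477 = 0.289354.
Under a molecular clock d = 2μt, so t = d/(2μ) = 0.289354 / (2 × 0.034) = 4.26 Myr.

4.26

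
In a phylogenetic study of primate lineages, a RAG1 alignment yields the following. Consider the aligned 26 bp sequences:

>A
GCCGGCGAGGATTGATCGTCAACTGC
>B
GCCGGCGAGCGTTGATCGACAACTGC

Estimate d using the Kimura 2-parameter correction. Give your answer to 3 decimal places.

0.125

Of 26 sites, 1 differences are transitions and 2 are transversions, so P = 1/26 ≈ 0.038462 and Q = 2/26 ≈ 0.076923.
Under the Kimura two-parameter model, d = −½ ln(1 − 2P − Q) − ¼ ln(1 − 2Q).
1 − 2P − Q = 0.846153, giving −½ ln(0.846153) = 0.083528.
1 − 2Q = 0.846154, giving −¼ ln(0.846154) = 0.041763.
d = 0.083528 + 0.041763 = 0.125291.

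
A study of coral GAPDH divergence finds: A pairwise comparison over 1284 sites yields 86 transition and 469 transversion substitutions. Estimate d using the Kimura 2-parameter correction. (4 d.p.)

0.6736

P = 86/1284 ≈ 0.066978 and Q = 469/1284 ≈ 0.365265.
Under the Kimura two-parameter model, d = −½ ln(1 − 2P − Q) − ¼ ln(1 − 2Q).
1 − 2P − Q = 0.500779, giving −½ ln(0.500779) = 0.345795.
1 − 2Q = 0.26947, giving −¼ ln(0.26947) = 0.327825.
d = 0.345795 + 0.327825 = 0.673620.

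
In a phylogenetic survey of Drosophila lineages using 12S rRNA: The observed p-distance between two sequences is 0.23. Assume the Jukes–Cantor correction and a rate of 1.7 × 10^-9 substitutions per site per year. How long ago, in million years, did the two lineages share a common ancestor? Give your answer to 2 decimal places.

d = −(3/4) ln(1 − 4p/3) = −0.75 ln(1 − 0.306667) = −0.75 ln(0.693333)
  = −0.75 × (-0.366245) = 0.274684 substitutions/site.
Under a molecular clock d = 2μt, so t = d/(2μ) = 0.274684 / (2 × 1.7 × 10^-9) = 80.79 million years.

80.79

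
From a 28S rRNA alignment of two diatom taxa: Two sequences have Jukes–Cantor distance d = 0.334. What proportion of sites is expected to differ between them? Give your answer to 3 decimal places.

p = (3/4)(1 − e^(−4d/3)) = 0.75 × (1 − e^(-0.445333)) = 0.75 × (1 − 0.640611) = 0.269542.

0.270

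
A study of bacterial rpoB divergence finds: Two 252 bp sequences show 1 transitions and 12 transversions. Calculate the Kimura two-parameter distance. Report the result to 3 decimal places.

0.054

P = 1/252 ≈ 0.003968 and Q = 12/252 ≈ 0.047619.
Under the Kimura two-parameter model, d = −½ ln(1 − 2P − Q) − ¼ ln(1 − 2Q).
1 − 2P − Q = 0.944445, giving −½ ln(0.944445) = 0.028579.
1 − 2Q = 0.904762, giving −¼ ln(0.904762) = 0.025021.
d = 0.028579 + 0.025021 = 0.053600.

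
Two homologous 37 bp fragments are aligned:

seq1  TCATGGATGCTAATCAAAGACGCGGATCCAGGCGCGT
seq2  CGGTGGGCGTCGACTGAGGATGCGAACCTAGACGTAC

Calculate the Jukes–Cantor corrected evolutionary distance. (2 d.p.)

The sequences differ at 20 of 37 sites, so p = 20/37 ≈ 0.540541.
d = −(3/4) ln(1 − 4p/3) = −0.75 ln(1 − 0.720721) = −0.75 ln(0.279279)
  = −0.75 × (-1.275544) = 0.956658 substitutions/site.

0.96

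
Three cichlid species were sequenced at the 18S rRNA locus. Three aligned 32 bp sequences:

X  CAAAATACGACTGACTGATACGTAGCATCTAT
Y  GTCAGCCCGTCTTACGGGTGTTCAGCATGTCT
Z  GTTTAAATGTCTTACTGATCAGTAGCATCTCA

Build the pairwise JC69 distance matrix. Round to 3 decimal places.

X–Y: 16/32 sites differ → p = 0.5, d = −0.75 ln(1 − 0.666667) = 0.823960 ≈ 0.824.
X–Z: 12/32 sites differ → p = 0.375, d = −0.75 ln(1 − 0.5) = 0.519860 ≈ 0.520.
Y–Z: 14/32 sites differ → p = 0.4375, d = −0.75 ln(1 − 0.583333) = 0.656601 ≈ 0.657.

d(X,Y) = 0.824, d(X,Z) = 0.520, d(Y,Z) = 0.657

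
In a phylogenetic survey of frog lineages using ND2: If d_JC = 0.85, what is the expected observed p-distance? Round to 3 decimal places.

p = (3/4)(1 − e^(−4d/3)) = 0.75 × (1 − e^(-1.133333)) = 0.75 × (1 − 0.321958) = 0.508532.

0.509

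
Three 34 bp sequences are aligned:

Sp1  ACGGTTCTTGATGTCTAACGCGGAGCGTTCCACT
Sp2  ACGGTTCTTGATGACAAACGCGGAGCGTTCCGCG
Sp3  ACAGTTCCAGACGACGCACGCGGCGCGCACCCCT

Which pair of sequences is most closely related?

Sp1 and Sp2

Sp1–Sp2: 4/34 differ, p = 0.118, d = 0.128.
Sp1–Sp3: 11/34 differ, p = 0.324, d = 0.423.
Sp2–Sp3: 11/34 differ, p = 0.324, d = 0.423.
The smallest distance is between Sp1 and Sp2.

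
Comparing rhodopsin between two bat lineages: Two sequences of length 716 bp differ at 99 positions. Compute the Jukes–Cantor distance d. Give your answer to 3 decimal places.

0.153

p = 99/716 ≈ 0.138268.
d = −(3/4) ln(1 − 4p/3) = −0.75 ln(1 − 0.184357) = −0.75 ln(0.815643)
  = −0.75 × (-0.203779) = 0.152834 substitutions/site.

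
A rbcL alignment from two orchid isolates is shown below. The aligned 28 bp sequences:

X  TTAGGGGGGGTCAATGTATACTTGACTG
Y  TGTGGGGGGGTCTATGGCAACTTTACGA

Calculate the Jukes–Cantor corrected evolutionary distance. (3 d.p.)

0.420

The sequences differ at 9 of 28 sites (2, 3, 13, 17, 18, 19, 24, 27, 28), so p = 9/28 ≈ 0.321429.
d = −(3/4) ln(1 − 4p/3) = −0.75 ln(1 − 0.428572) = −0.75 ln(0.571428)
  = −0.75 × (-0.559617) = 0.419713 substitutions/site.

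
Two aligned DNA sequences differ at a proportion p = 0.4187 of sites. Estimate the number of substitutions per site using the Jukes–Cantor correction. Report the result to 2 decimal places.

d = −(3/4) ln(1 − 4p/3) = −0.75 ln(1 − 0.558267) = −0.75 ln(0.441733)
  = −0.75 × (-0.817050) = 0.612788 substitutions/site.

0.61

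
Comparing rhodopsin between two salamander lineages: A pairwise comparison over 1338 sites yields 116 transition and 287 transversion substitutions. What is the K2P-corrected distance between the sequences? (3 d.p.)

0.386

P = 116/1338 ≈ 0.086697 and Q = 287/1338 ≈ 0.214499.
Under the Kimura two-parameter model, d = −½ ln(1 − 2P − Q) − ¼ ln(1 − 2Q).
1 − 2P − Q = 0.612107, giving −½ ln(0.612107) = 0.245424.
1 − 2Q = 0.571002, giving −¼ ln(0.571002) = 0.140091.
d = 0.245424 + 0.140091 = 0.385515.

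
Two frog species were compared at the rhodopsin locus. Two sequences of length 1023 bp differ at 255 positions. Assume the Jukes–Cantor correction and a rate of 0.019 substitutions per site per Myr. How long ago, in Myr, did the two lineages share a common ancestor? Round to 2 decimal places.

p = 255/1023 ≈ 0.249267.
d = −(3/4) ln(1 − 4p/3) = −0.75 ln(1 − 0.332356) = −0.75 ln(0.667644)
  = −0.75 × (-0.404000) = 0.303000 substitutions/site.
Under a molecular clock d = 2μt, so t = d/(2μ) = 0.303000 / (2 × 0.019) = 7.97 Myr.

7.97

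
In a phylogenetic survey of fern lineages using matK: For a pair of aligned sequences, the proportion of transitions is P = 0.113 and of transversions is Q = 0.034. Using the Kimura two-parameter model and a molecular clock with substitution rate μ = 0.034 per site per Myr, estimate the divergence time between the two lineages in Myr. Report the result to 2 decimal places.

2.47

Under the Kimura two-parameter model, d = −½ ln(1 − 2P − Q) − ¼ ln(1 − 2Q).
1 − 2P − Q = 0.74, giving −½ ln(0.74) = 0.150553.
1 − 2Q = 0.932, giving −¼ ln(0.932) = 0.017606.
d = 0.150553 + 0.017606 = 0.168159.
Under a molecular clock d = 2μt, so t = d/(2μ) = 0.168159 / (2 × 0.034) = 2.47 Myr.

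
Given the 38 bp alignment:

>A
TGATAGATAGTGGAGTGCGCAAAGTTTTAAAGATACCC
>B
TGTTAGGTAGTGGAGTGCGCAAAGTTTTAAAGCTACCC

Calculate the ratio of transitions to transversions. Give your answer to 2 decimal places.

0.50

Transitions are A↔G and C↔T; transversions are all other mismatches.
Transitions: 1. Transversions: 2.
R = 1/2 = 0.50.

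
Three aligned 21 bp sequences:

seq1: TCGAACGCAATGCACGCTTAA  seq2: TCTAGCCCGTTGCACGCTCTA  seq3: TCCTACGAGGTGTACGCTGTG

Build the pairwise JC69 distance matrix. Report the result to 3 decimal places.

seq1–seq2: 7/21 sites differ → p ≈ 0.333333, d = −0.75 ln(1 − 0.444444) = 0.440839 ≈ 0.441.
seq1–seq3: 9/21 sites differ → p ≈ 0.428571, d = −0.75 ln(1 − 0.571428) = 0.635472 ≈ 0.635.
seq2–seq3: 9/21 sites differ → p ≈ 0.428571, d = −0.75 ln(1 − 0.571428) = 0.635472 ≈ 0.635.

d(seq1,seq2) = 0.441, d(seq1,seq3) = 0.635, d(seq2,seq3) = 0.635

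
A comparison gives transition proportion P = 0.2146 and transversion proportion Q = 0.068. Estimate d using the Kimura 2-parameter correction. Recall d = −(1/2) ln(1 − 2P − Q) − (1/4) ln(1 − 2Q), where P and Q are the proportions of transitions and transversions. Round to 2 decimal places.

Under the Kimura two-parameter model, d = −½ ln(1 − 2P − Q) − ¼ ln(1 − 2Q).
1 − 2P − Q = 0.5028, giving −½ ln(0.5028) = 0.343781.
1 − 2Q = 0.864, giving −¼ ln(0.864) = 0.036546.
d = 0.343781 + 0.036546 = 0.380327.

0.38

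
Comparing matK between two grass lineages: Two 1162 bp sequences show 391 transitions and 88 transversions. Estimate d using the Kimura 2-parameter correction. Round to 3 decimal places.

0.732

P = 391/1162 ≈ 0.336489 and Q = 88/1162 ≈ 0.075731.
Under the Kimura two-parameter model, d = −½ ln(1 − 2P − Q) − ¼ ln(1 − 2Q).
1 − 2P − Q = 0.251291, giving −½ ln(0.251291) = 0.690572.
1 − 2Q = 0.848538, giving −¼ ln(0.848538) = 0.041060.
d = 0.690572 + 0.041060 = 0.731632.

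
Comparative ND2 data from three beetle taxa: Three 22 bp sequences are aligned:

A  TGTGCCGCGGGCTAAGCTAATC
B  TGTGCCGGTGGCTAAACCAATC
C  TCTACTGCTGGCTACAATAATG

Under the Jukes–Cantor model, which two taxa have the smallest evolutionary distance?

A–B: 4/22 differ, p = 0.182, d = 0.208.
A–C: 8/22 differ, p = 0.364, d = 0.497.
B–C: 8/22 differ, p = 0.364, d = 0.497.
The smallest distance is between A and B.

A and B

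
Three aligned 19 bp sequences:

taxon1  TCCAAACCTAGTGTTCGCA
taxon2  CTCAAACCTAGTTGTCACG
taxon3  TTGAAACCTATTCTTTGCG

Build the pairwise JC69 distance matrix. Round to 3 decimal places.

taxon1–taxon2: 6/19 sites differ → p ≈ 0.315789, d = −0.75 ln(1 − 0.421052) = 0.409907 ≈ 0.410.
taxon1–taxon3: 6/19 sites differ → p ≈ 0.315789, d = −0.75 ln(1 − 0.421052) = 0.409907 ≈ 0.410.
taxon2–taxon3: 7/19 sites differ → p ≈ 0.368421, d = −0.75 ln(1 − 0.491228) = 0.506816 ≈ 0.507.

d(taxon1,taxon2) = 0.410, d(taxon1,taxon3) = 0.410, d(taxon2,taxon3) = 0.507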